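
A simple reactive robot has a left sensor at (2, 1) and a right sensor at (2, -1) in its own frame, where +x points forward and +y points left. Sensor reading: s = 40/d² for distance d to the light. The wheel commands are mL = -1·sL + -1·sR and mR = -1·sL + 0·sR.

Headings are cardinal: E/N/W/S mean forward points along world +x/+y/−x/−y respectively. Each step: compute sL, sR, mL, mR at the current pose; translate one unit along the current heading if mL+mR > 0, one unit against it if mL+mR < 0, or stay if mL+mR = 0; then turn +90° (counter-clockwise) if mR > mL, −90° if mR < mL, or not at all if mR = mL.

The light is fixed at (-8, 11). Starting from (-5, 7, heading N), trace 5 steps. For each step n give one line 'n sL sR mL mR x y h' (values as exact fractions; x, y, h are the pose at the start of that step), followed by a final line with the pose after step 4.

0 5 2 -7 -5 -5 7 N
1 40/37 40/17 -2160/629 -40/37 -5 6 W
2 20/37 20/29 -1320/1073 -20/37 -4 6 S
3 8/9 40/61 -848/549 -8/9 -4 7 E
4 5 2 -7 -5 -5 7 N
final -5 6 W

n=0: pose=(-5,7,N); sL=5, sR=2; mL=-7, mR=-5; mL+mR=-12 → advance -1; mR−mL=2 → turn +1·90°
n=1: pose=(-5,6,W); sL=40/37, sR=40/17; mL=-2160/629, mR=-40/37; mL+mR=-2840/629 → advance -1; mR−mL=40/17 → turn +1·90°
n=2: pose=(-4,6,S); sL=20/37, sR=20/29; mL=-1320/1073, mR=-20/37; mL+mR=-1900/1073 → advance -1; mR−mL=20/29 → turn +1·90°
n=3: pose=(-4,7,E); sL=8/9, sR=40/61; mL=-848/549, mR=-8/9; mL+mR=-1336/549 → advance -1; mR−mL=40/61 → turn +1·90°
n=4: pose=(-5,7,N); sL=5, sR=2; mL=-7, mR=-5; mL+mR=-12 → advance -1; mR−mL=2 → turn +1·90°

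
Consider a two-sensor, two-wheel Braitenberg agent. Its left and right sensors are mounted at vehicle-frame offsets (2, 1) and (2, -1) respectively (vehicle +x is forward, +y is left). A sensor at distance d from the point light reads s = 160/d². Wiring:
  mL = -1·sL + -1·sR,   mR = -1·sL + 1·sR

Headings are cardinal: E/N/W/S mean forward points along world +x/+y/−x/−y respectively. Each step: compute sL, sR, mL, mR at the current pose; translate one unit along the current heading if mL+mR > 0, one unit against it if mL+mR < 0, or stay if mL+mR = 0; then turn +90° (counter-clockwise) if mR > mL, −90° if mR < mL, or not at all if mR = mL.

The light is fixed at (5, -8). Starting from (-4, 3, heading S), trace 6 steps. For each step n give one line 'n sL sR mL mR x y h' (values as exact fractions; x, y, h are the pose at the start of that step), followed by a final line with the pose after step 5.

n=0: pose=(-4,3,S); sL=32/29, sR=160/181; mL=-10432/5249, mR=-1152/5249; mL+mR=-64/29 → advance -1; mR−mL=320/181 → turn +1·90°
n=1: pose=(-4,4,E); sL=80/109, sR=16/17; mL=-3104/1853, mR=384/1853; mL+mR=-160/109 → advance -1; mR−mL=32/17 → turn +1·90°
n=2: pose=(-5,4,N); sL=160/317, sR=160/277; mL=-95040/87809, mR=6400/87809; mL+mR=-320/317 → advance -1; mR−mL=320/277 → turn +1·90°
n=3: pose=(-5,3,W); sL=40/61, sR=5/9; mL=-665/549, mR=-55/549; mL+mR=-80/61 → advance -1; mR−mL=10/9 → turn +1·90°
n=4: pose=(-4,3,S); sL=32/29, sR=160/181; mL=-10432/5249, mR=-1152/5249; mL+mR=-64/29 → advance -1; mR−mL=320/181 → turn +1·90°
n=5: pose=(-4,4,E); sL=80/109, sR=16/17; mL=-3104/1853, mR=384/1853; mL+mR=-160/109 → advance -1; mR−mL=32/17 → turn +1·90°

0 32/29 160/181 -10432/5249 -1152/5249 -4 3 S
1 80/109 16/17 -3104/1853 384/1853 -4 4 E
2 160/317 160/277 -95040/87809 6400/87809 -5 4 N
3 40/61 5/9 -665/549 -55/549 -5 3 W
4 32/29 160/181 -10432/5249 -1152/5249 -4 3 S
5 80/109 16/17 -3104/1853 384/1853 -4 4 E
final -5 4 N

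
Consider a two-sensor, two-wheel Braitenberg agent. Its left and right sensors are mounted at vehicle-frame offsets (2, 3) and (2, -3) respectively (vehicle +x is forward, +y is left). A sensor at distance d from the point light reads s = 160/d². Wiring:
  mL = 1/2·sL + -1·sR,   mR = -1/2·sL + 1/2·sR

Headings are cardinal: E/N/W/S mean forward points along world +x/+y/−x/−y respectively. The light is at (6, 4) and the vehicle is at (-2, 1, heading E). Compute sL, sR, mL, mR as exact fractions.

left sensor world pos  = (0, 4); dL² = 36
right sensor world pos = (0, -2); dR² = 72
sL = 160/36 = 40/9
sR = 160/72 = 20/9
mL = 1/2·sL + -1·sR = 0
mR = -1/2·sL + 1/2·sR = -10/9

40/9 20/9 0 -10/9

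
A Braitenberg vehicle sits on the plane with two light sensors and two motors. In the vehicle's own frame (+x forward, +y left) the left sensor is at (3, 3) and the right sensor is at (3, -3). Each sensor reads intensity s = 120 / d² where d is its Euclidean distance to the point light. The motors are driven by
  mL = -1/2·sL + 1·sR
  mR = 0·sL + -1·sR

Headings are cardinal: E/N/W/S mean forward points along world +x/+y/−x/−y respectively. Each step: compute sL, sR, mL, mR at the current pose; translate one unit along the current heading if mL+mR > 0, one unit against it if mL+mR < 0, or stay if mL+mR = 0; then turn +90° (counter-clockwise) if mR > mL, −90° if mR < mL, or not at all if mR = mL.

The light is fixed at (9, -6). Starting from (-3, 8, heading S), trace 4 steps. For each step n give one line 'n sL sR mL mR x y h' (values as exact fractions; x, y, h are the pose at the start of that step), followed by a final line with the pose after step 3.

0 60/101 60/173 870/17473 -60/173 -3 8 S
1 40/123 40/183 140/2501 -40/183 -3 9 W
2 3/13 30/97 489/2522 -30/97 -2 9 N
3 120/353 24/37 6252/13061 -24/37 -2 8 E
final -3 8 S

n=0: pose=(-3,8,S); sL=60/101, sR=60/173; mL=870/17473, mR=-60/173; mL+mR=-30/101 → advance -1; mR−mL=-6930/17473 → turn -1·90°
n=1: pose=(-3,9,W); sL=40/123, sR=40/183; mL=140/2501, mR=-40/183; mL+mR=-20/123 → advance -1; mR−mL=-2060/7503 → turn -1·90°
n=2: pose=(-2,9,N); sL=3/13, sR=30/97; mL=489/2522, mR=-30/97; mL+mR=-3/26 → advance -1; mR−mL=-1269/2522 → turn -1·90°
n=3: pose=(-2,8,E); sL=120/353, sR=24/37; mL=6252/13061, mR=-24/37; mL+mR=-60/353 → advance -1; mR−mL=-14724/13061 → turn -1·90°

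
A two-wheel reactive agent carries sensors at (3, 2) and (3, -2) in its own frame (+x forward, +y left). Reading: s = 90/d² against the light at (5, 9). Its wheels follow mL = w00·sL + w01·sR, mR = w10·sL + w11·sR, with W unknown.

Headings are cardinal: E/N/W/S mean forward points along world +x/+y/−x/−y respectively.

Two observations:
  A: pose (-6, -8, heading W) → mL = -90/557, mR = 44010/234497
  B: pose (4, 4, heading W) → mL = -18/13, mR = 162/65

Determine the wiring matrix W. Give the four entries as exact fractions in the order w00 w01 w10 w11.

-1 0 1/2 1/2

obs A: pose=(-6,-8,W) → sL=90/557, sR=90/421, mL=-90/557, mR=44010/234497
obs B: pose=(4,4,W) → sL=18/13, sR=18/5, mL=-18/13, mR=162/65
sensor matrix S = [[90/557, 90/421], [18/13, 18/5]]; det S = 870912/3048461
solve [mL_A; mL_B] = S·[w00; w01] and [mR_A; mR_B] = S·[w10; w11]:
  w00 = -1, w01 = 0, w10 = 1/2, w11 = 1/2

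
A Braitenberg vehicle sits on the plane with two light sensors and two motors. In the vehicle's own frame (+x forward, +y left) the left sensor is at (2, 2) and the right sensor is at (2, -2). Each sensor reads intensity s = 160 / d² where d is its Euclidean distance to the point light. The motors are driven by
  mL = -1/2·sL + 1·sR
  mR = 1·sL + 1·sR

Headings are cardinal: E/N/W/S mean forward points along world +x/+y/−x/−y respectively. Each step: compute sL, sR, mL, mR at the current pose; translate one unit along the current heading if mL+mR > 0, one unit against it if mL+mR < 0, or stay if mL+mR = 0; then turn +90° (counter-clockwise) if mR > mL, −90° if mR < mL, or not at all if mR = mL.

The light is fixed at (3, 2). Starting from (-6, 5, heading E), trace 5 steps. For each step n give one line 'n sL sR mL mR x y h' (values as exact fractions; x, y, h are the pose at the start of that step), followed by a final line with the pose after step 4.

0 80/37 16/5 392/185 992/185 -6 5 E
1 32/25 160/61 3024/1525 5952/1525 -5 5 N
2 20/13 20/17 90/221 600/221 -5 6 W
3 160/53 32/25 -304/1325 5696/1325 -6 6 S
4 80/37 16/5 392/185 992/185 -6 5 E
final -5 5 N

n=0: pose=(-6,5,E); sL=80/37, sR=16/5; mL=392/185, mR=992/185; mL+mR=1384/185 → advance +1; mR−mL=120/37 → turn +1·90°
n=1: pose=(-5,5,N); sL=32/25, sR=160/61; mL=3024/1525, mR=5952/1525; mL+mR=8976/1525 → advance +1; mR−mL=48/25 → turn +1·90°
n=2: pose=(-5,6,W); sL=20/13, sR=20/17; mL=90/221, mR=600/221; mL+mR=690/221 → advance +1; mR−mL=30/13 → turn +1·90°
n=3: pose=(-6,6,S); sL=160/53, sR=32/25; mL=-304/1325, mR=5696/1325; mL+mR=5392/1325 → advance +1; mR−mL=240/53 → turn +1·90°
n=4: pose=(-6,5,E); sL=80/37, sR=16/5; mL=392/185, mR=992/185; mL+mR=1384/185 → advance +1; mR−mL=120/37 → turn +1·90°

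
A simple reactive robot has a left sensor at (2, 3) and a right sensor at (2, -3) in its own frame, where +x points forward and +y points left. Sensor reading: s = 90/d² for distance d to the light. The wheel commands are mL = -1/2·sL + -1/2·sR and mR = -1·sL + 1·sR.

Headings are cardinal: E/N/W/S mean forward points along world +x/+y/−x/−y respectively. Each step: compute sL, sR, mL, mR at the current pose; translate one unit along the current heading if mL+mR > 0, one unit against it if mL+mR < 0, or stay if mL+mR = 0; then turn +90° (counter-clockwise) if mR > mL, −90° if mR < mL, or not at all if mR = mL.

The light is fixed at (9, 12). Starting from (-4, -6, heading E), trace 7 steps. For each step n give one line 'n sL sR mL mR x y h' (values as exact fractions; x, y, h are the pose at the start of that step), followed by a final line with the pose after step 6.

0 45/173 45/281 -10215/48613 -4860/48613 -4 -6 E
1 18/109 90/377 -8298/41093 3024/41093 -5 -6 N
2 9/74 45/256 -2817/18944 513/9472 -5 -7 W
3 90/541 90/697 -55710/377077 -14040/377077 -4 -7 S
4 45/173 45/281 -10215/48613 -4860/48613 -4 -6 E
5 18/109 90/377 -8298/41093 3024/41093 -5 -6 N
6 9/74 45/256 -2817/18944 513/9472 -5 -7 W
final -4 -7 S

n=0: pose=(-4,-6,E); sL=45/173, sR=45/281; mL=-10215/48613, mR=-4860/48613; mL+mR=-15075/48613 → advance -1; mR−mL=5355/48613 → turn +1·90°
n=1: pose=(-5,-6,N); sL=18/109, sR=90/377; mL=-8298/41093, mR=3024/41093; mL+mR=-5274/41093 → advance -1; mR−mL=11322/41093 → turn +1·90°
n=2: pose=(-5,-7,W); sL=9/74, sR=45/256; mL=-2817/18944, mR=513/9472; mL+mR=-1791/18944 → advance -1; mR−mL=3843/18944 → turn +1·90°
n=3: pose=(-4,-7,S); sL=90/541, sR=90/697; mL=-55710/377077, mR=-14040/377077; mL+mR=-69750/377077 → advance -1; mR−mL=41670/377077 → turn +1·90°
n=4: pose=(-4,-6,E); sL=45/173, sR=45/281; mL=-10215/48613, mR=-4860/48613; mL+mR=-15075/48613 → advance -1; mR−mL=5355/48613 → turn +1·90°
n=5: pose=(-5,-6,N); sL=18/109, sR=90/377; mL=-8298/41093, mR=3024/41093; mL+mR=-5274/41093 → advance -1; mR−mL=11322/41093 → turn +1·90°
n=6: pose=(-5,-7,W); sL=9/74, sR=45/256; mL=-2817/18944, mR=513/9472; mL+mR=-1791/18944 → advance -1; mR−mL=3843/18944 → turn +1·90°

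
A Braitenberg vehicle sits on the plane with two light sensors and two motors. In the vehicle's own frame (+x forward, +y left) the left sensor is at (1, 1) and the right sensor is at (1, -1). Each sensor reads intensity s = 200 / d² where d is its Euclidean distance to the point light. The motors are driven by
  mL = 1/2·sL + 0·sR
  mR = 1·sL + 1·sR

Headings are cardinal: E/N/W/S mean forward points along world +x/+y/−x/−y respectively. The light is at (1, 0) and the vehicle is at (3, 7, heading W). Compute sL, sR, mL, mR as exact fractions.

left sensor world pos  = (2, 6); dL² = 37
right sensor world pos = (2, 8); dR² = 65
sL = 200/37 = 200/37
sR = 200/65 = 40/13
mL = 1/2·sL + 0·sR = 100/37
mR = 1·sL + 1·sR = 4080/481

200/37 40/13 100/37 4080/481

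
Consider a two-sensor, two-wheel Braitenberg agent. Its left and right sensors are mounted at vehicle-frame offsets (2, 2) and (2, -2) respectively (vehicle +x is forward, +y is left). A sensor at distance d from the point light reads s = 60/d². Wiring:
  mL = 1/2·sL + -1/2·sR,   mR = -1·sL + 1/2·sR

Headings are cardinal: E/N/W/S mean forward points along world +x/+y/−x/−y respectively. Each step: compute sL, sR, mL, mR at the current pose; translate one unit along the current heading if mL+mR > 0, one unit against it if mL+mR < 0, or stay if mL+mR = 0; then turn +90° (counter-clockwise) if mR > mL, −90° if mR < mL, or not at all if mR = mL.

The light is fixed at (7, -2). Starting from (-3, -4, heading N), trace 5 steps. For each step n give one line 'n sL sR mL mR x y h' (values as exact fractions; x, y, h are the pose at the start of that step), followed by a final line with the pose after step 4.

n=0: pose=(-3,-4,N); sL=5/12, sR=15/16; mL=-25/96, mR=5/96; mL+mR=-5/24 → advance -1; mR−mL=5/16 → turn +1·90°
n=1: pose=(-3,-5,W); sL=60/169, sR=12/29; mL=-144/4901, mR=-726/4901; mL+mR=-30/169 → advance -1; mR−mL=-582/4901 → turn -1·90°
n=2: pose=(-2,-5,N); sL=30/61, sR=6/5; mL=-108/305, mR=33/305; mL+mR=-15/61 → advance -1; mR−mL=141/305 → turn +1·90°
n=3: pose=(-2,-6,W); sL=60/157, sR=12/25; mL=-192/3925, mR=-558/3925; mL+mR=-30/157 → advance -1; mR−mL=-366/3925 → turn -1·90°
n=4: pose=(-1,-6,N); sL=15/26, sR=3/2; mL=-6/13, mR=9/52; mL+mR=-15/52 → advance -1; mR−mL=33/52 → turn +1·90°

0 5/12 15/16 -25/96 5/96 -3 -4 N
1 60/169 12/29 -144/4901 -726/4901 -3 -5 W
2 30/61 6/5 -108/305 33/305 -2 -5 N
3 60/157 12/25 -192/3925 -558/3925 -2 -6 W
4 15/26 3/2 -6/13 9/52 -1 -6 N
final -1 -7 W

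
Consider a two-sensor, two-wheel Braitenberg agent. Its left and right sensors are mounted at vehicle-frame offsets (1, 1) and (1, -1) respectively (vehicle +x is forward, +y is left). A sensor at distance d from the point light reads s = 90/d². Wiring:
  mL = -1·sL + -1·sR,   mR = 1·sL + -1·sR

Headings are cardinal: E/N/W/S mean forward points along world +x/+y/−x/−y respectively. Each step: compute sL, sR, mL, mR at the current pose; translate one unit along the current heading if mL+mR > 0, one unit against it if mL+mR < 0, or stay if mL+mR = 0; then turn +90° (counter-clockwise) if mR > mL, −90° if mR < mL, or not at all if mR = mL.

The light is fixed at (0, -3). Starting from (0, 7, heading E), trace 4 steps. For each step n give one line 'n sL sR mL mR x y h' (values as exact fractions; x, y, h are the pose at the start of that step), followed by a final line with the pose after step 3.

n=0: pose=(0,7,E); sL=45/61, sR=45/41; mL=-4590/2501, mR=-900/2501; mL+mR=-90/41 → advance -1; mR−mL=90/61 → turn +1·90°
n=1: pose=(-1,7,N); sL=18/25, sR=90/121; mL=-4428/3025, mR=-72/3025; mL+mR=-180/121 → advance -1; mR−mL=36/25 → turn +1·90°
n=2: pose=(-1,6,W); sL=45/34, sR=45/52; mL=-1935/884, mR=405/884; mL+mR=-45/26 → advance -1; mR−mL=45/17 → turn +1·90°
n=3: pose=(0,6,S); sL=18/13, sR=18/13; mL=-36/13, mR=0; mL+mR=-36/13 → advance -1; mR−mL=36/13 → turn +1·90°

0 45/61 45/41 -4590/2501 -900/2501 0 7 E
1 18/25 90/121 -4428/3025 -72/3025 -1 7 N
2 45/34 45/52 -1935/884 405/884 -1 6 W
3 18/13 18/13 -36/13 0 0 6 S
final 0 7 E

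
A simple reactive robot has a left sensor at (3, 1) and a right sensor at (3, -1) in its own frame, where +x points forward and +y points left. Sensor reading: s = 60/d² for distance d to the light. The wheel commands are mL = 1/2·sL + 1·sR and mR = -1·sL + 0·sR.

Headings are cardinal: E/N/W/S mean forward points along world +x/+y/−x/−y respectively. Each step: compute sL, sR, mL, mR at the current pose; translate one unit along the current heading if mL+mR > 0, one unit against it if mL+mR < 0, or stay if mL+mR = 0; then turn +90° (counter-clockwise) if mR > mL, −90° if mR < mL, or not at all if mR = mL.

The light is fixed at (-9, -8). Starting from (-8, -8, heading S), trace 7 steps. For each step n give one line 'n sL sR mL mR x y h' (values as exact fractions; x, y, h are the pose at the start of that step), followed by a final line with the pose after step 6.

n=0: pose=(-8,-8,S); sL=60/13, sR=20/3; mL=350/39, mR=-60/13; mL+mR=170/39 → advance +1; mR−mL=-530/39 → turn -1·90°
n=1: pose=(-8,-9,W); sL=15/2, sR=15; mL=75/4, mR=-15/2; mL+mR=45/4 → advance +1; mR−mL=-105/4 → turn -1·90°
n=2: pose=(-9,-9,N); sL=12, sR=12; mL=18, mR=-12; mL+mR=6 → advance +1; mR−mL=-30 → turn -1·90°
n=3: pose=(-9,-8,E); sL=6, sR=6; mL=9, mR=-6; mL+mR=3 → advance +1; mR−mL=-15 → turn -1·90°
n=4: pose=(-8,-8,S); sL=60/13, sR=20/3; mL=350/39, mR=-60/13; mL+mR=170/39 → advance +1; mR−mL=-530/39 → turn -1·90°
n=5: pose=(-8,-9,W); sL=15/2, sR=15; mL=75/4, mR=-15/2; mL+mR=45/4 → advance +1; mR−mL=-105/4 → turn -1·90°
n=6: pose=(-9,-9,N); sL=12, sR=12; mL=18, mR=-12; mL+mR=6 → advance +1; mR−mL=-30 → turn -1·90°

0 60/13 20/3 350/39 -60/13 -8 -8 S
1 15/2 15 75/4 -15/2 -8 -9 W
2 12 12 18 -12 -9 -9 N
3 6 6 9 -6 -9 -8 E
4 60/13 20/3 350/39 -60/13 -8 -8 S
5 15/2 15 75/4 -15/2 -8 -9 W
6 12 12 18 -12 -9 -9 N
final -9 -8 E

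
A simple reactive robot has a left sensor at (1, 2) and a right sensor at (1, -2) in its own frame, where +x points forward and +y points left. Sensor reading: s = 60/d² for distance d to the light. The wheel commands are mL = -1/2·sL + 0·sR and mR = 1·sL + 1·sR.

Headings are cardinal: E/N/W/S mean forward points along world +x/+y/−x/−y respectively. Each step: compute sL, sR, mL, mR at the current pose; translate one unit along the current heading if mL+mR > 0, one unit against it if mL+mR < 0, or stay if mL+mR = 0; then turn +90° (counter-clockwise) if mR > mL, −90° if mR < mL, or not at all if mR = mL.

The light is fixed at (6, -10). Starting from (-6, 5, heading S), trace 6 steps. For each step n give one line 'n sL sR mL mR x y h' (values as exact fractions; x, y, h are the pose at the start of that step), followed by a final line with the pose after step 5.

n=0: pose=(-6,5,S); sL=15/74, sR=15/98; mL=-15/148, mR=645/1813; mL+mR=1845/7252 → advance +1; mR−mL=3315/7252 → turn +1·90°
n=1: pose=(-6,4,E); sL=60/377, sR=12/53; mL=-30/377, mR=7704/19981; mL+mR=6114/19981 → advance +1; mR−mL=9294/19981 → turn +1·90°
n=2: pose=(-5,4,N); sL=30/197, sR=10/51; mL=-15/197, mR=3500/10047; mL+mR=2735/10047 → advance +1; mR−mL=4265/10047 → turn +1·90°
n=3: pose=(-5,5,W); sL=60/313, sR=60/433; mL=-30/313, mR=44760/135529; mL+mR=31770/135529 → advance +1; mR−mL=57750/135529 → turn +1·90°
n=4: pose=(-6,5,S); sL=15/74, sR=15/98; mL=-15/148, mR=645/1813; mL+mR=1845/7252 → advance +1; mR−mL=3315/7252 → turn +1·90°
n=5: pose=(-6,4,E); sL=60/377, sR=12/53; mL=-30/377, mR=7704/19981; mL+mR=6114/19981 → advance +1; mR−mL=9294/19981 → turn +1·90°

0 15/74 15/98 -15/148 645/1813 -6 5 S
1 60/377 12/53 -30/377 7704/19981 -6 4 E
2 30/197 10/51 -15/197 3500/10047 -5 4 N
3 60/313 60/433 -30/313 44760/135529 -5 5 W
4 15/74 15/98 -15/148 645/1813 -6 5 S
5 60/377 12/53 -30/377 7704/19981 -6 4 E
final -5 4 N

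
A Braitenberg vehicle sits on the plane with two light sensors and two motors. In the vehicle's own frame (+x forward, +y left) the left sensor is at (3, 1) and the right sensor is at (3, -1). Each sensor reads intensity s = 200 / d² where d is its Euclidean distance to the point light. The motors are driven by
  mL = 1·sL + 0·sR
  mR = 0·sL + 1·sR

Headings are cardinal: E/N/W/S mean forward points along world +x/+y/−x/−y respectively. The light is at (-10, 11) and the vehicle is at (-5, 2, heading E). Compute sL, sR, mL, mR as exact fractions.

25/16 50/41 25/16 50/41

left sensor world pos  = (-2, 3); dL² = 128
right sensor world pos = (-2, 1); dR² = 164
sL = 200/128 = 25/16
sR = 200/164 = 50/41
mL = 1·sL + 0·sR = 25/16
mR = 0·sL + 1·sR = 50/41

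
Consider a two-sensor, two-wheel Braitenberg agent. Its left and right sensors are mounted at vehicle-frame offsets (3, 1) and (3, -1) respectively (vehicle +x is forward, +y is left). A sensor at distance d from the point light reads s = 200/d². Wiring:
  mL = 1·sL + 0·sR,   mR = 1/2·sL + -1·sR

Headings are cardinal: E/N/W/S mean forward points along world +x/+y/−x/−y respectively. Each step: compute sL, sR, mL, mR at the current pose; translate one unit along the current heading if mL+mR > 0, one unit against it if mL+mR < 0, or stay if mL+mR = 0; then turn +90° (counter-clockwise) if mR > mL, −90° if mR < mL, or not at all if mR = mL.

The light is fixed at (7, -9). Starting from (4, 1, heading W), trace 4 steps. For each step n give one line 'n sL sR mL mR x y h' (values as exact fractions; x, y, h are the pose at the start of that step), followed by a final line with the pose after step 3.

0 200/117 200/157 200/117 -7700/18369 4 1 W
1 100/97 100/89 100/97 -5250/8633 3 1 N
2 40/29 200/101 40/29 -3780/2929 3 2 E
3 50/17 5/2 50/17 -35/34 4 2 S
final 4 1 W

n=0: pose=(4,1,W); sL=200/117, sR=200/157; mL=200/117, mR=-7700/18369; mL+mR=7900/6123 → advance +1; mR−mL=-39100/18369 → turn -1·90°
n=1: pose=(3,1,N); sL=100/97, sR=100/89; mL=100/97, mR=-5250/8633; mL+mR=3650/8633 → advance +1; mR−mL=-14150/8633 → turn -1·90°
n=2: pose=(3,2,E); sL=40/29, sR=200/101; mL=40/29, mR=-3780/2929; mL+mR=260/2929 → advance +1; mR−mL=-7820/2929 → turn -1·90°
n=3: pose=(4,2,S); sL=50/17, sR=5/2; mL=50/17, mR=-35/34; mL+mR=65/34 → advance +1; mR−mL=-135/34 → turn -1·90°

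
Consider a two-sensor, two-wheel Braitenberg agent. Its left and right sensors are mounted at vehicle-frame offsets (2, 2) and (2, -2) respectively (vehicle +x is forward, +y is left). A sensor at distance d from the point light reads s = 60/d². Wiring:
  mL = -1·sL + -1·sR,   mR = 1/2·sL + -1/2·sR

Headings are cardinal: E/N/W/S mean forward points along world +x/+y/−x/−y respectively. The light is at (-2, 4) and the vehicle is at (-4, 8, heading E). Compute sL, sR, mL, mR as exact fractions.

left sensor world pos  = (-2, 10); dL² = 36
right sensor world pos = (-2, 6); dR² = 4
sL = 60/36 = 5/3
sR = 60/4 = 15
mL = -1·sL + -1·sR = -50/3
mR = 1/2·sL + -1/2·sR = -20/3

5/3 15 -50/3 -20/3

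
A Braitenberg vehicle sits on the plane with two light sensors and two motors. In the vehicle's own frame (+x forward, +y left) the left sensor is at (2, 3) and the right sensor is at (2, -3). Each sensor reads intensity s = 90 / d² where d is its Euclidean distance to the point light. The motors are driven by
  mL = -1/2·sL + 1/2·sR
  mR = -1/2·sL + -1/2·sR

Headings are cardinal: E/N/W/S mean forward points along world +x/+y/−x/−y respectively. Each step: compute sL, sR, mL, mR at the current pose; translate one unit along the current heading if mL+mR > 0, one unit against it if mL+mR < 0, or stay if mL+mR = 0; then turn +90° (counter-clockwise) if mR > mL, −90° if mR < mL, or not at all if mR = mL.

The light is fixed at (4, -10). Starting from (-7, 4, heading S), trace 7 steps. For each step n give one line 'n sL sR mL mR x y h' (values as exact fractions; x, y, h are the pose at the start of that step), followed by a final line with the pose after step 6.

0 45/104 9/34 -297/3536 -1233/3536 -7 4 S
1 90/313 90/493 -8100/154309 -36270/154309 -7 5 W
2 45/229 45/169 1350/38701 -8955/38701 -6 5 N
3 90/353 18/37 1512/13061 -4842/13061 -6 4 E
4 45/104 9/34 -297/3536 -1233/3536 -7 4 S
5 90/313 90/493 -8100/154309 -36270/154309 -7 5 W
6 45/229 45/169 1350/38701 -8955/38701 -6 5 N
final -6 4 E

n=0: pose=(-7,4,S); sL=45/104, sR=9/34; mL=-297/3536, mR=-1233/3536; mL+mR=-45/104 → advance -1; mR−mL=-9/34 → turn -1·90°
n=1: pose=(-7,5,W); sL=90/313, sR=90/493; mL=-8100/154309, mR=-36270/154309; mL+mR=-90/313 → advance -1; mR−mL=-90/493 → turn -1·90°
n=2: pose=(-6,5,N); sL=45/229, sR=45/169; mL=1350/38701, mR=-8955/38701; mL+mR=-45/229 → advance -1; mR−mL=-45/169 → turn -1·90°
n=3: pose=(-6,4,E); sL=90/353, sR=18/37; mL=1512/13061, mR=-4842/13061; mL+mR=-90/353 → advance -1; mR−mL=-18/37 → turn -1·90°
n=4: pose=(-7,4,S); sL=45/104, sR=9/34; mL=-297/3536, mR=-1233/3536; mL+mR=-45/104 → advance -1; mR−mL=-9/34 → turn -1·90°
n=5: pose=(-7,5,W); sL=90/313, sR=90/493; mL=-8100/154309, mR=-36270/154309; mL+mR=-90/313 → advance -1; mR−mL=-90/493 → turn -1·90°
n=6: pose=(-6,5,N); sL=45/229, sR=45/169; mL=1350/38701, mR=-8955/38701; mL+mR=-45/229 → advance -1; mR−mL=-45/169 → turn -1·90°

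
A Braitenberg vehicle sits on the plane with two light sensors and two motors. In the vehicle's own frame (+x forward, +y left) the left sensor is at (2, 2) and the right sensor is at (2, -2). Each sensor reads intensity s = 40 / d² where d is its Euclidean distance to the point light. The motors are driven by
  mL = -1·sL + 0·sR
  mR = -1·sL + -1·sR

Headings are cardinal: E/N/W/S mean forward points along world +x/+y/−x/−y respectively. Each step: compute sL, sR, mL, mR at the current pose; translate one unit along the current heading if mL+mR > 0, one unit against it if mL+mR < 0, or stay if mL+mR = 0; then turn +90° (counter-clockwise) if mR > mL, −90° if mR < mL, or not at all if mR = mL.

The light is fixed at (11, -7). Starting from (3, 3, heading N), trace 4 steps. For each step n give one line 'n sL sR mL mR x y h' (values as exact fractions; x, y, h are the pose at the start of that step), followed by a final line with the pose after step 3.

n=0: pose=(3,3,N); sL=10/61, sR=2/9; mL=-10/61, mR=-212/549; mL+mR=-302/549 → advance -1; mR−mL=-2/9 → turn -1·90°
n=1: pose=(3,2,E); sL=40/157, sR=8/17; mL=-40/157, mR=-1936/2669; mL+mR=-2616/2669 → advance -1; mR−mL=-8/17 → turn -1·90°
n=2: pose=(2,2,S); sL=20/49, sR=4/17; mL=-20/49, mR=-536/833; mL+mR=-876/833 → advance -1; mR−mL=-4/17 → turn -1·90°
n=3: pose=(2,3,W); sL=8/37, sR=8/53; mL=-8/37, mR=-720/1961; mL+mR=-1144/1961 → advance -1; mR−mL=-8/53 → turn -1·90°

0 10/61 2/9 -10/61 -212/549 3 3 N
1 40/157 8/17 -40/157 -1936/2669 3 2 E
2 20/49 4/17 -20/49 -536/833 2 2 S
3 8/37 8/53 -8/37 -720/1961 2 3 W
final 3 3 N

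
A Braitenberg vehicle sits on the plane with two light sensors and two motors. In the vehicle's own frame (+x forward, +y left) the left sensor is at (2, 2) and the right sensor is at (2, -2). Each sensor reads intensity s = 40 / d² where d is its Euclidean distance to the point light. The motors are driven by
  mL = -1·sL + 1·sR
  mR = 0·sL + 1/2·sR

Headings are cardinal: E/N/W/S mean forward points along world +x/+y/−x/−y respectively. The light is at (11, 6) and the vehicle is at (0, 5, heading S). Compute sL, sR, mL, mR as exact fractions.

left sensor world pos  = (2, 3); dL² = 90
right sensor world pos = (-2, 3); dR² = 178
sL = 40/90 = 4/9
sR = 40/178 = 20/89
mL = -1·sL + 1·sR = -176/801
mR = 0·sL + 1/2·sR = 10/89

4/9 20/89 -176/801 10/89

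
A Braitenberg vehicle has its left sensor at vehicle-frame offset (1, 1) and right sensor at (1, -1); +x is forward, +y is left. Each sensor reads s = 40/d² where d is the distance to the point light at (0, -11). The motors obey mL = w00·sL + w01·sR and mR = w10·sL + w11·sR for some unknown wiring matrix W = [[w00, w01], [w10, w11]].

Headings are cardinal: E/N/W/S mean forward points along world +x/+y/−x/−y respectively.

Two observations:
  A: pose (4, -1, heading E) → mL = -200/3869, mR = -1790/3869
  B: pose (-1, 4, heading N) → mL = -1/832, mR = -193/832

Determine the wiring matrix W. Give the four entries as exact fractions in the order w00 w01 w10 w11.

1/2 -1/2 -1 -1/2

obs A: pose=(4,-1,E) → sL=20/73, sR=20/53, mL=-200/3869, mR=-1790/3869
obs B: pose=(-1,4,N) → sL=2/13, sR=5/32, mL=-1/832, mR=-193/832
sensor matrix S = [[20/73, 20/53], [2/13, 5/32]]; det S = -6135/402376
solve [mL_A; mL_B] = S·[w00; w01] and [mR_A; mR_B] = S·[w10; w11]:
  w00 = 1/2, w01 = -1/2, w10 = -1, w11 = -1/2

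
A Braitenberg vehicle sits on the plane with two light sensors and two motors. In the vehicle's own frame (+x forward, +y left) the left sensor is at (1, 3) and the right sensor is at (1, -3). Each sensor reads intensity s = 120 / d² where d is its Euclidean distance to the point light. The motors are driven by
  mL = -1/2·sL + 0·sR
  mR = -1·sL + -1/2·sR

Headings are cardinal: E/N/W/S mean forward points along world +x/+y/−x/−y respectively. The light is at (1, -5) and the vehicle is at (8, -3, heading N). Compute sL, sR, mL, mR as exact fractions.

24/5 120/109 -12/5 -2916/545

left sensor world pos  = (5, -2); dL² = 25
right sensor world pos = (11, -2); dR² = 109
sL = 120/25 = 24/5
sR = 120/109 = 120/109
mL = -1/2·sL + 0·sR = -12/5
mR = -1·sL + -1/2·sR = -2916/545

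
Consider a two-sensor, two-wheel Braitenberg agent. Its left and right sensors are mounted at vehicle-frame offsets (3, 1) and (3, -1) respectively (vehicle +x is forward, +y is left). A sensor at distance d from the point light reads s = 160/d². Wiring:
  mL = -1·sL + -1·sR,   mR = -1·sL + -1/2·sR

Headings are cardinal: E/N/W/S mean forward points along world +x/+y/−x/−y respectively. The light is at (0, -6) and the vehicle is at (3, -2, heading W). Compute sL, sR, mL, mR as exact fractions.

160/9 32/5 -1088/45 -944/45

left sensor world pos  = (0, -3); dL² = 9
right sensor world pos = (0, -1); dR² = 25
sL = 160/9 = 160/9
sR = 160/25 = 32/5
mL = -1·sL + -1·sR = -1088/45
mR = -1·sL + -1/2·sR = -944/45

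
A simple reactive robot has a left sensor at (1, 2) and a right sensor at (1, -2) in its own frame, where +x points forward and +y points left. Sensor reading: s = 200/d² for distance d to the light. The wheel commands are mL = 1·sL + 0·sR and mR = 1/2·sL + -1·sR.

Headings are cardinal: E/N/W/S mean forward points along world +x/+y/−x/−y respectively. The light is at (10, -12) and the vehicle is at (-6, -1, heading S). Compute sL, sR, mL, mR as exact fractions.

left sensor world pos  = (-4, -2); dL² = 296
right sensor world pos = (-8, -2); dR² = 424
sL = 200/296 = 25/37
sR = 200/424 = 25/53
mL = 1·sL + 0·sR = 25/37
mR = 1/2·sL + -1·sR = -525/3922

25/37 25/53 25/37 -525/3922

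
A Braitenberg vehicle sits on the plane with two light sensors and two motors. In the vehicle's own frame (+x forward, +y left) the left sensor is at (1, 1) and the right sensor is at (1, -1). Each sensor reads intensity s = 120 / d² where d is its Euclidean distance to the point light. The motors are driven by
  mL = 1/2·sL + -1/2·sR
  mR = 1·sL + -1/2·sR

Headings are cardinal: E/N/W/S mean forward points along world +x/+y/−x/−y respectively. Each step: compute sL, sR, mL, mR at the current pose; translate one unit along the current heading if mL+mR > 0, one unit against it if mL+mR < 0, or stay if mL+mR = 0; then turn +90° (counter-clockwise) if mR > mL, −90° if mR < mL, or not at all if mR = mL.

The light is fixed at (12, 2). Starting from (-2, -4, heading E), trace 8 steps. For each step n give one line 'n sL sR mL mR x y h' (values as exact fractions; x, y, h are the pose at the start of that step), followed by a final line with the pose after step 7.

0 60/97 60/109 360/10573 3630/10573 -2 -4 E
1 120/221 120/169 -240/2873 540/2873 -1 -4 N
2 15/29 30/53 -75/3074 360/1537 -1 -3 W
3 24/41 40/87 224/3567 1268/3567 -2 -3 S
4 60/97 60/109 360/10573 3630/10573 -2 -4 E
5 120/221 120/169 -240/2873 540/2873 -1 -4 N
6 15/29 30/53 -75/3074 360/1537 -1 -3 W
7 24/41 40/87 224/3567 1268/3567 -2 -3 S
final -2 -4 E

n=0: pose=(-2,-4,E); sL=60/97, sR=60/109; mL=360/10573, mR=3630/10573; mL+mR=3990/10573 → advance +1; mR−mL=30/97 → turn +1·90°
n=1: pose=(-1,-4,N); sL=120/221, sR=120/169; mL=-240/2873, mR=540/2873; mL+mR=300/2873 → advance +1; mR−mL=60/221 → turn +1·90°
n=2: pose=(-1,-3,W); sL=15/29, sR=30/53; mL=-75/3074, mR=360/1537; mL+mR=645/3074 → advance +1; mR−mL=15/58 → turn +1·90°
n=3: pose=(-2,-3,S); sL=24/41, sR=40/87; mL=224/3567, mR=1268/3567; mL+mR=1492/3567 → advance +1; mR−mL=12/41 → turn +1·90°
n=4: pose=(-2,-4,E); sL=60/97, sR=60/109; mL=360/10573, mR=3630/10573; mL+mR=3990/10573 → advance +1; mR−mL=30/97 → turn +1·90°
n=5: pose=(-1,-4,N); sL=120/221, sR=120/169; mL=-240/2873, mR=540/2873; mL+mR=300/2873 → advance +1; mR−mL=60/221 → turn +1·90°
n=6: pose=(-1,-3,W); sL=15/29, sR=30/53; mL=-75/3074, mR=360/1537; mL+mR=645/3074 → advance +1; mR−mL=15/58 → turn +1·90°
n=7: pose=(-2,-3,S); sL=24/41, sR=40/87; mL=224/3567, mR=1268/3567; mL+mR=1492/3567 → advance +1; mR−mL=12/41 → turn +1·90°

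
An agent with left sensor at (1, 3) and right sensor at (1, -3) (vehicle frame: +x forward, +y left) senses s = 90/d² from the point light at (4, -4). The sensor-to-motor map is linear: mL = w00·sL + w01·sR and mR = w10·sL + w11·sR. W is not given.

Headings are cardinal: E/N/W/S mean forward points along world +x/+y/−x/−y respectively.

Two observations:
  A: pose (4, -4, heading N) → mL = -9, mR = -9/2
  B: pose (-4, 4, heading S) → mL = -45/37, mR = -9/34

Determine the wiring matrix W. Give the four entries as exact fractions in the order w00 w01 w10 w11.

obs A: pose=(4,-4,N) → sL=9, sR=9, mL=-9, mR=-9/2
obs B: pose=(-4,4,S) → sL=45/37, sR=9/17, mL=-45/37, mR=-9/34
sensor matrix S = [[9, 9], [45/37, 9/17]]; det S = -3888/629
solve [mL_A; mL_B] = S·[w00; w01] and [mR_A; mR_B] = S·[w10; w11]:
  w00 = -1, w01 = 0, w10 = 0, w11 = -1/2

-1 0 0 -1/2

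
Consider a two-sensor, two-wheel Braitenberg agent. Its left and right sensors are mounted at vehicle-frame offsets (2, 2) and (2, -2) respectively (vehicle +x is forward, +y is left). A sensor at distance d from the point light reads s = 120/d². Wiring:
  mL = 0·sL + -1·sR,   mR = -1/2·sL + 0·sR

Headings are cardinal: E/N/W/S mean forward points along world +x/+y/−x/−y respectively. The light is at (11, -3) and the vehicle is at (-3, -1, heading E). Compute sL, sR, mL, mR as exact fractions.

3/4 5/6 -5/6 -3/8

left sensor world pos  = (-1, 1); dL² = 160
right sensor world pos = (-1, -3); dR² = 144
sL = 120/160 = 3/4
sR = 120/144 = 5/6
mL = 0·sL + -1·sR = -5/6
mR = -1/2·sL + 0·sR = -3/8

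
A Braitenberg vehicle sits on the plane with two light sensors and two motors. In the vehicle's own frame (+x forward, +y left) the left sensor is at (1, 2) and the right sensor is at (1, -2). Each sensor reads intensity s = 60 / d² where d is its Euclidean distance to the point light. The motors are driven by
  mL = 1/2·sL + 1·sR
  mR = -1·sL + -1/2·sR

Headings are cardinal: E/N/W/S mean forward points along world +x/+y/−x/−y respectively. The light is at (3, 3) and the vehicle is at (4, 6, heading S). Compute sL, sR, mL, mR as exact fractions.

60/13 12 186/13 -138/13

left sensor world pos  = (6, 5); dL² = 13
right sensor world pos = (2, 5); dR² = 5
sL = 60/13 = 60/13
sR = 60/5 = 12
mL = 1/2·sL + 1·sR = 186/13
mR = -1·sL + -1/2·sR = -138/13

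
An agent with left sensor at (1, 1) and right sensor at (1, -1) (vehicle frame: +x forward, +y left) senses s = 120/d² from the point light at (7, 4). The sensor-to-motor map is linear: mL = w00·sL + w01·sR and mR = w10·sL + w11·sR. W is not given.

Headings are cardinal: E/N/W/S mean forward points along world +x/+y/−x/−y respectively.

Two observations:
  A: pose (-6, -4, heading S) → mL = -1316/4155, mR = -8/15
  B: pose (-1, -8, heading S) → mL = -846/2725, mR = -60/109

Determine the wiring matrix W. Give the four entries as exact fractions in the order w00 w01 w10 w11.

obs A: pose=(-6,-4,S) → sL=8/15, sR=120/277, mL=-1316/4155, mR=-8/15
obs B: pose=(-1,-8,S) → sL=60/109, sR=12/25, mL=-846/2725, mR=-60/109
sensor matrix S = [[8/15, 120/277], [60/109, 12/25]]; det S = 66176/3774125
solve [mL_A; mL_B] = S·[w00; w01] and [mR_A; mR_B] = S·[w10; w11]:
  w00 = -1, w01 = 1/2, w10 = -1, w11 = 0

-1 1/2 -1 0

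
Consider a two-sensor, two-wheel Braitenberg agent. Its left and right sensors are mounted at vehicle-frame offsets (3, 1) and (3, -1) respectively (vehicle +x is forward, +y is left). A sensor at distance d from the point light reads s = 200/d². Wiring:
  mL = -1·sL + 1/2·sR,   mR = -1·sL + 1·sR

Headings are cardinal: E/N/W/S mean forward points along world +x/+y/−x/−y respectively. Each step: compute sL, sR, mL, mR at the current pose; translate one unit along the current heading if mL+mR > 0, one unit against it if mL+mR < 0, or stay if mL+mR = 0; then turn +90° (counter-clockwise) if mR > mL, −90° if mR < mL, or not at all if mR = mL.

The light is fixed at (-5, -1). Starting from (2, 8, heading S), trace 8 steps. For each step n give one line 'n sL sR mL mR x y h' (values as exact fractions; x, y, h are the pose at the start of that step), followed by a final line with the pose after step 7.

n=0: pose=(2,8,S); sL=2, sR=25/9; mL=-11/18, mR=7/9; mL+mR=1/6 → advance +1; mR−mL=25/18 → turn +1·90°
n=1: pose=(2,7,E); sL=200/181, sR=200/149; mL=-11700/26969, mR=6400/26969; mL+mR=-5300/26969 → advance -1; mR−mL=100/149 → turn +1·90°
n=2: pose=(1,7,N); sL=100/73, sR=20/17; mL=-970/1241, mR=-240/1241; mL+mR=-1210/1241 → advance -1; mR−mL=10/17 → turn +1·90°
n=3: pose=(1,6,W); sL=40/9, sR=200/73; mL=-2020/657, mR=-1120/657; mL+mR=-3140/657 → advance -1; mR−mL=100/73 → turn +1·90°
n=4: pose=(2,6,S); sL=5/2, sR=50/13; mL=-15/26, mR=35/26; mL+mR=10/13 → advance +1; mR−mL=25/13 → turn +1·90°
n=5: pose=(2,5,E); sL=200/149, sR=8/5; mL=-404/745, mR=192/745; mL+mR=-212/745 → advance -1; mR−mL=4/5 → turn +1·90°
n=6: pose=(1,5,N); sL=100/53, sR=20/13; mL=-770/689, mR=-240/689; mL+mR=-1010/689 → advance -1; mR−mL=10/13 → turn +1·90°
n=7: pose=(1,4,W); sL=8, sR=40/9; mL=-52/9, mR=-32/9; mL+mR=-28/3 → advance -1; mR−mL=20/9 → turn +1·90°

0 2 25/9 -11/18 7/9 2 8 S
1 200/181 200/149 -11700/26969 6400/26969 2 7 E
2 100/73 20/17 -970/1241 -240/1241 1 7 N
3 40/9 200/73 -2020/657 -1120/657 1 6 W
4 5/2 50/13 -15/26 35/26 2 6 S
5 200/149 8/5 -404/745 192/745 2 5 E
6 100/53 20/13 -770/689 -240/689 1 5 N
7 8 40/9 -52/9 -32/9 1 4 W
final 2 4 S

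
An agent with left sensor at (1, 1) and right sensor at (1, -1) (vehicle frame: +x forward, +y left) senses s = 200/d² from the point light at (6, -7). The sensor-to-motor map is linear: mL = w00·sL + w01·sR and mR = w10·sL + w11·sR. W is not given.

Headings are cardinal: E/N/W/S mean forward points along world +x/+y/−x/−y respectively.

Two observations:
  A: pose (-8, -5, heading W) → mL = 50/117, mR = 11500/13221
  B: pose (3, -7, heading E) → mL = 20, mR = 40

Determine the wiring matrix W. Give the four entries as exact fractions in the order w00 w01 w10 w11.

0 1/2 1/2 1/2

obs A: pose=(-8,-5,W) → sL=100/113, sR=100/117, mL=50/117, mR=11500/13221
obs B: pose=(3,-7,E) → sL=40, sR=40, mL=20, mR=40
sensor matrix S = [[100/113, 100/117], [40, 40]]; det S = 16000/13221
solve [mL_A; mL_B] = S·[w00; w01] and [mR_A; mR_B] = S·[w10; w11]:
  w00 = 0, w01 = 1/2, w10 = 1/2, w11 = 1/2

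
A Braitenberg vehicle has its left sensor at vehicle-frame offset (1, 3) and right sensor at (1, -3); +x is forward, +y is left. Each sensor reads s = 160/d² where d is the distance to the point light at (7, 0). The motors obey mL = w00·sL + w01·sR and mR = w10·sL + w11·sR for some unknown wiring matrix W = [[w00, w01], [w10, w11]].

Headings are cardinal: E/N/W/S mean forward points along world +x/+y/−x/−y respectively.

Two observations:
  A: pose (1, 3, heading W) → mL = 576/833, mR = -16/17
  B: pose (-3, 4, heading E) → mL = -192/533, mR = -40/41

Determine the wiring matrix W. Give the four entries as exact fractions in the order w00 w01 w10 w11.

obs A: pose=(1,3,W) → sL=160/49, sR=32/17, mL=576/833, mR=-16/17
obs B: pose=(-3,4,E) → sL=16/13, sR=80/41, mL=-192/533, mR=-40/41
sensor matrix S = [[160/49, 32/17], [16/13, 80/41]]; det S = 1800192/443989
solve [mL_A; mL_B] = S·[w00; w01] and [mR_A; mR_B] = S·[w10; w11]:
  w00 = 1/2, w01 = -1/2, w10 = 0, w11 = -1/2

1/2 -1/2 0 -1/2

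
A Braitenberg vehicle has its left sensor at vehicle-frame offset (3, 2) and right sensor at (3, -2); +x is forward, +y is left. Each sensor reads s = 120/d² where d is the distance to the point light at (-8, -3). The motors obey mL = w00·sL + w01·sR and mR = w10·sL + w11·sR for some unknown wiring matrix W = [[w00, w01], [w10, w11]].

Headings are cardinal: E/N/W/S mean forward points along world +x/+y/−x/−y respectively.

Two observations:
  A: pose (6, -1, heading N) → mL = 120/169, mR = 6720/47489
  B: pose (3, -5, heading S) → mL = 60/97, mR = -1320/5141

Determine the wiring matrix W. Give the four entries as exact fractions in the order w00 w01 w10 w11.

1 0 1/2 -1/2

obs A: pose=(6,-1,N) → sL=120/169, sR=120/281, mL=120/169, mR=6720/47489
obs B: pose=(3,-5,S) → sL=60/97, sR=60/53, mL=60/97, mR=-1320/5141
sensor matrix S = [[120/169, 120/281], [60/97, 60/53]]; det S = 131760000/244140949
solve [mL_A; mL_B] = S·[w00; w01] and [mR_A; mR_B] = S·[w10; w11]:
  w00 = 1, w01 = 0, w10 = 1/2, w11 = -1/2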